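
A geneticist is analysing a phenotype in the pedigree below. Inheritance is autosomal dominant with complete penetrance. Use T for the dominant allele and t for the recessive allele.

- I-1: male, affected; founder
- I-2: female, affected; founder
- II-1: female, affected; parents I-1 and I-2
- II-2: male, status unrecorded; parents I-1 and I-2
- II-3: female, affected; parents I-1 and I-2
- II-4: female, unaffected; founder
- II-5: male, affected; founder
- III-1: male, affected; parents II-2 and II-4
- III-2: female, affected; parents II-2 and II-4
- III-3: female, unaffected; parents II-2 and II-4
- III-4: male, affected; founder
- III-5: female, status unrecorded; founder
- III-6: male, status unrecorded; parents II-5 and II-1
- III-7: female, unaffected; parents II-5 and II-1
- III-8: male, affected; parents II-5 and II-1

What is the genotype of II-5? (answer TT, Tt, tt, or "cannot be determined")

From phenotype alone, II-5 is TT or Tt.
II-5 is affected so carries T and passed t to III-7 (tt), so II-5 is Tt.

Tt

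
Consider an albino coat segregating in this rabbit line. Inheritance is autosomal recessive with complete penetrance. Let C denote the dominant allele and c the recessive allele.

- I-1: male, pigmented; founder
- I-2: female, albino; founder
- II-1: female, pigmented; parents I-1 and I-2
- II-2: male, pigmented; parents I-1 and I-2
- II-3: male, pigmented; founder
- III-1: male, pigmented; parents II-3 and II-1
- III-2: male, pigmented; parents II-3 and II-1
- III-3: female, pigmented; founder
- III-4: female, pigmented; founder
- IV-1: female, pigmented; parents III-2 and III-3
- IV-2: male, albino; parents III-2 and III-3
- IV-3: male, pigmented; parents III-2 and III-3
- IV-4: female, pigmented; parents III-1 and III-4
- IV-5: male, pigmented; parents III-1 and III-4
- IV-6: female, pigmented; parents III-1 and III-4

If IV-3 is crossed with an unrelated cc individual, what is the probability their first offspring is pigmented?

III-2 is pigmented so carries C and passed c to IV-2 (cc), so III-2 is Cc.
III-3 is pigmented so carries C and passed c to IV-2 (cc), so III-3 is Cc.
IV-3 is a pigmented offspring of III-2 (Cc) × III-3 (Cc), whose cross gives 1/4 CC : 1/2 Cc : 1/4 cc; conditioning on being pigmented, IV-3 is CC with probability 1/3, Cc with probability 2/3.
Summing over parental genotype combinations, P(offspring is pigmented) = 1/3·1 + 2/3·1/2 = 2/3.

2/3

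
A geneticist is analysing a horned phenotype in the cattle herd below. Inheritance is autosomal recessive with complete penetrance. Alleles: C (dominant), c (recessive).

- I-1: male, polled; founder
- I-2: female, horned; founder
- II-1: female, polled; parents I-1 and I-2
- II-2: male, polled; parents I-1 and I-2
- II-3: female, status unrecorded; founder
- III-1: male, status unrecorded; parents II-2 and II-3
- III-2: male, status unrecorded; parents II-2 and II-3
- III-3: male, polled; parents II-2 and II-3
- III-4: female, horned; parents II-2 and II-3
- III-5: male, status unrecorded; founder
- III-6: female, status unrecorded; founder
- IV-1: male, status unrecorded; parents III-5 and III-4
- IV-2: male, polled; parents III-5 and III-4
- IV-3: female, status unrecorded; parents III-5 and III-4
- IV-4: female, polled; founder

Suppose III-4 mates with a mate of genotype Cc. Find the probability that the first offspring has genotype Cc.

1/2

III-4 is horned, so III-4 is cc.
The cross gives 1/2 Cc : 1/2 cc, so P(offspring has genotype Cc) = 1/2.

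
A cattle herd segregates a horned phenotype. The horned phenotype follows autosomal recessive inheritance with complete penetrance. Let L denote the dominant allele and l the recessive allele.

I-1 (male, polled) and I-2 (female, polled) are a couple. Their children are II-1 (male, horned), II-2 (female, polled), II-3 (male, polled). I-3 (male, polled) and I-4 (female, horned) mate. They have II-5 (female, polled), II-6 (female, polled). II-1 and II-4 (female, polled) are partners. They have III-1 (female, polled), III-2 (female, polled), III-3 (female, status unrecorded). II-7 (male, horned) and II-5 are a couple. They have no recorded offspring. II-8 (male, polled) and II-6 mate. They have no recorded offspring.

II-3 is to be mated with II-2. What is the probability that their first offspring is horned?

I-1 is polled so carries L and passed l to II-1 (ll), so I-1 is Ll.
I-2 is polled so carries L and passed l to II-1 (ll), so I-2 is Ll.
II-3 is a polled offspring of I-1 (Ll) × I-2 (Ll), whose cross gives 1/4 LL : 1/2 Ll : 1/4 ll; conditioning on being polled, II-3 is LL with probability 1/3, Ll with probability 2/3.
II-2 is a polled offspring of I-1 (Ll) × I-2 (Ll), whose cross gives 1/4 LL : 1/2 Ll : 1/4 ll; conditioning on being polled, II-2 is LL with probability 1/3, Ll with probability 2/3.
Summing over parental genotype combinations, P(offspring is horned) = 4/9·1/4 = 1/9.

1/9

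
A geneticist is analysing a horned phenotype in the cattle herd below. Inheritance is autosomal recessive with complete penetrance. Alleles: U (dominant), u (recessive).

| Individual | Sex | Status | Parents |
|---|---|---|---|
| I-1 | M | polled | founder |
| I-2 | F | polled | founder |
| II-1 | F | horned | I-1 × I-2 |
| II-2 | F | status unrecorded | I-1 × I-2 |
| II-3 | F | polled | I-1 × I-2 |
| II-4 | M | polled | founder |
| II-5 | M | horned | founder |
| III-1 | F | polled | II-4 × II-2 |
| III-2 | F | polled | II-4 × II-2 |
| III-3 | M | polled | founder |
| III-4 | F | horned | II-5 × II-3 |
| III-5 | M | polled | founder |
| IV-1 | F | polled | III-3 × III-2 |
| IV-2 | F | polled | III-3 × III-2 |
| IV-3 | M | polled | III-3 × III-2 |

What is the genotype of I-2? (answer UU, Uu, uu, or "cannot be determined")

From phenotype alone, I-2 is UU or Uu.
I-2 is polled so carries U and passed u to II-1 (uu), so I-2 is Uu.

Uu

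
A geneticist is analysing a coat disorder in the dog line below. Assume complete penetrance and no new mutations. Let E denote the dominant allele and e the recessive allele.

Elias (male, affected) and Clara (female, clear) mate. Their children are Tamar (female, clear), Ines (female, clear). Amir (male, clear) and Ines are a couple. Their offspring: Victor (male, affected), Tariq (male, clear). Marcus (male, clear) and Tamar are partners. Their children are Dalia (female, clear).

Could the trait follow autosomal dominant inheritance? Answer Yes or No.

No

Under autosomal dominant, Victor (affected, male) cannot arise from Amir (clear) × Ines (clear).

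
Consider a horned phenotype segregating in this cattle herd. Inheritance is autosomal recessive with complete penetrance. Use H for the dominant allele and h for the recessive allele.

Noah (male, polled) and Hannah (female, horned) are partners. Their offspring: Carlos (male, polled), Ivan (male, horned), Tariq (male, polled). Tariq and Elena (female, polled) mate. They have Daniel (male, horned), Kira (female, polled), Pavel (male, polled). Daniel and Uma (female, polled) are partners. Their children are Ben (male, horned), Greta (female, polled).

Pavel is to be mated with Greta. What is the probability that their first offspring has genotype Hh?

1/2

Tariq is polled so carries H and received h from Hannah (hh), so Tariq is Hh.
Elena is polled so carries H and passed h to Daniel (hh), so Elena is Hh.
Pavel is a polled offspring of Tariq (Hh) × Elena (Hh), whose cross gives 1/4 HH : 1/2 Hh : 1/4 hh; conditioning on being polled, Pavel is HH with probability 1/3, Hh with probability 2/3.
Greta is polled so carries H and received h from Daniel (hh), so Greta is Hh.
Summing over parental genotype combinations, P(offspring has genotype Hh) = 1/3·1/2 + 2/3·1/2 = 1/2.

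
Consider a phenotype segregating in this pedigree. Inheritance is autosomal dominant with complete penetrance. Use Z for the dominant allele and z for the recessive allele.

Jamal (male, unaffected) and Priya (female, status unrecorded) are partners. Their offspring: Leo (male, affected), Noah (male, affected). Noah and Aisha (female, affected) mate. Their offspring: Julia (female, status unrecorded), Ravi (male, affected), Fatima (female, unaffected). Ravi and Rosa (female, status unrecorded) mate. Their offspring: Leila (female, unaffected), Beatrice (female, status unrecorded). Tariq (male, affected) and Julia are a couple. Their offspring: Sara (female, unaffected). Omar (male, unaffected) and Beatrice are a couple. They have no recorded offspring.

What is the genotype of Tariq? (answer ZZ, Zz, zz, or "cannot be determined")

From phenotype alone, Tariq is ZZ or Zz.
Tariq is affected so carries Z and passed z to Sara (zz), so Tariq is Zz.

Zz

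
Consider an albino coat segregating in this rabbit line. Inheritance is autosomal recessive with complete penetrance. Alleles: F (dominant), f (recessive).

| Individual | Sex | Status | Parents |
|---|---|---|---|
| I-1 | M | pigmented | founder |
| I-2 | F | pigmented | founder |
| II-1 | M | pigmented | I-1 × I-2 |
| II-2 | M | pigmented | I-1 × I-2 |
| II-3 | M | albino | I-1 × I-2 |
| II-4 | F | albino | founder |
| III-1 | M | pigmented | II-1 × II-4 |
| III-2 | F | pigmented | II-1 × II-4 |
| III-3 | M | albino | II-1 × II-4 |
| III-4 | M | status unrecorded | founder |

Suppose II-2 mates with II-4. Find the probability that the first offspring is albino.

1/3

I-1 is pigmented so carries F and passed f to II-3 (ff), so I-1 is Ff.
I-2 is pigmented so carries F and passed f to II-3 (ff), so I-2 is Ff.
II-2 is a pigmented offspring of I-1 (Ff) × I-2 (Ff), whose cross gives 1/4 FF : 1/2 Ff : 1/4 ff; conditioning on being pigmented, II-2 is FF with probability 1/3, Ff with probability 2/3.
II-4 is albino, so II-4 is ff.
Summing over parental genotype combinations, P(offspring is albino) = 2/3·1/2 = 1/3.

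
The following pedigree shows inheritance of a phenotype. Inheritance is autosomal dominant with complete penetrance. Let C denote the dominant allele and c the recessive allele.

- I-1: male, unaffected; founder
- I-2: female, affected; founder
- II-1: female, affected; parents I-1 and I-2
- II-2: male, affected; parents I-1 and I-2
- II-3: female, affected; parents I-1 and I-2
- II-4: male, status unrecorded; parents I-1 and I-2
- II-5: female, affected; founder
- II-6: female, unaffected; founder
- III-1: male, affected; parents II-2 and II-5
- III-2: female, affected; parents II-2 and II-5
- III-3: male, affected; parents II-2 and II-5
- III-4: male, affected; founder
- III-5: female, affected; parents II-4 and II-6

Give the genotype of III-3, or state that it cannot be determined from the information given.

III-3's phenotype allows CC or Cc, and no parent or child forces a single allele at both positions; consistent genotype assignments exist with III-3 as CC or Cc.

cannot be determined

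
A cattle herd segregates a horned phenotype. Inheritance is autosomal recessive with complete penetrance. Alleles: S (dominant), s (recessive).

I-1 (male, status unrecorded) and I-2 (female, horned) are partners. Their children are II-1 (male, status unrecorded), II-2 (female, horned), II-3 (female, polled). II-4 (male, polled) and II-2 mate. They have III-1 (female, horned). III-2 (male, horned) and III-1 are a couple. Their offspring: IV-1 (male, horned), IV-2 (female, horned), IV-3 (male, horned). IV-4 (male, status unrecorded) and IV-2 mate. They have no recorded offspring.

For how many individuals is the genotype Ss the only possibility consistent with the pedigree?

Obligate heterozygotes: I-1 passed S to II-3 (Ss, whose s came from I-2) and passed s to II-2 (ss), so I-1 is Ss; II-3 is polled so carries S and received s from I-2 (ss), so II-3 is Ss; II-4 is polled so carries S and passed s to III-1 (ss), so II-4 is Ss.
Every other individual is either homozygous by phenotype or has at least one consistent homozygous assignment, so the count is 3.

3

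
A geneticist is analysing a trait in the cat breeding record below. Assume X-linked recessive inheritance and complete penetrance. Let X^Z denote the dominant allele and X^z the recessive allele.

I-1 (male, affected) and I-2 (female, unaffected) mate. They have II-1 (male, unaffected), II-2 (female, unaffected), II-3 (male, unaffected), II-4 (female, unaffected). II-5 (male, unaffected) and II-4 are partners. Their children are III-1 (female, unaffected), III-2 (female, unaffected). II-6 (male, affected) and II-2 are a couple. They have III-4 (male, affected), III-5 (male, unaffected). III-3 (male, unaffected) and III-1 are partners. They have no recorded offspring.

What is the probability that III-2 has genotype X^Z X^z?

II-5 is unaffected, so II-5 is X^Z Y.
II-4 is unaffected so carries Z and received z from I-1 (X^z Y), so II-4 is X^Z X^z.
Their cross gives offspring ratios 1/2 X^Z X^Z : 1/2 X^Z X^z. Conditioning on III-2 being unaffected, P(X^Z X^z) = 1/2 / 1 = 1/2.

1/2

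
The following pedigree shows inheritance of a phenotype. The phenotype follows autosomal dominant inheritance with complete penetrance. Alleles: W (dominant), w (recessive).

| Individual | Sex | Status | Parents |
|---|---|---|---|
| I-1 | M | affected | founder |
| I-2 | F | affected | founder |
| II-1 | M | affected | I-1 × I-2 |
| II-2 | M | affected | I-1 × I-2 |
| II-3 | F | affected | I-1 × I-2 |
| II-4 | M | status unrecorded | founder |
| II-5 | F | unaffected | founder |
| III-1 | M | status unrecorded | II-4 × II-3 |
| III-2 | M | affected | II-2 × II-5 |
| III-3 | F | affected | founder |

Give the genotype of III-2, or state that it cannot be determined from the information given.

Ww

From phenotype alone, III-2 is WW or Ww.
III-2 is affected so carries W and received w from II-5 (ww), so III-2 is Ww.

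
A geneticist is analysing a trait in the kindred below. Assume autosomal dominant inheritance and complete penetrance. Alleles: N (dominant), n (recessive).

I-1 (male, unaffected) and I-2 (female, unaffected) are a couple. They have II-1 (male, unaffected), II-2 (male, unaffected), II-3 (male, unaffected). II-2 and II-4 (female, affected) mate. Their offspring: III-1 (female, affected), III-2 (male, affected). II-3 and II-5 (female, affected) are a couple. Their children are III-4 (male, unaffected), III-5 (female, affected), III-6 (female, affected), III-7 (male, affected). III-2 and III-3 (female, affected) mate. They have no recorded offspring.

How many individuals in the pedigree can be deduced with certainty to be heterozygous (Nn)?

6

Obligate heterozygotes: II-5 is affected so carries N and passed n to III-4 (nn), so II-5 is Nn; III-1 is affected so carries N and received n from II-2 (nn), so III-1 is Nn; III-2 is affected so carries N and received n from II-2 (nn), so III-2 is Nn; III-5 is affected so carries N and received n from II-3 (nn), so III-5 is Nn; III-6 is affected so carries N and received n from II-3 (nn), so III-6 is Nn; III-7 is affected so carries N and received n from II-3 (nn), so III-7 is Nn.
Every other individual is either homozygous by phenotype or has at least one consistent homozygous assignment, so the count is 6.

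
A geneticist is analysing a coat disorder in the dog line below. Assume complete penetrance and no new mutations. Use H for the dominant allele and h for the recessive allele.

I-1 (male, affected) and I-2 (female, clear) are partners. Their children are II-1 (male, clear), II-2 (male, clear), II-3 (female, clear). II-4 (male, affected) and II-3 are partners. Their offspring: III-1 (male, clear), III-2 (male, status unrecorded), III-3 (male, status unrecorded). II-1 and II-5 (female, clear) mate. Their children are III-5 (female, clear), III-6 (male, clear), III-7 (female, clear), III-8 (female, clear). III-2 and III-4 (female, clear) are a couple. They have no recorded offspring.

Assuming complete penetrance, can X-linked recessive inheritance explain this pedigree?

Yes

A consistent assignment under X-linked recessive exists: I-1 X^h Y, I-2 X^H X^H, II-1 X^H Y, II-2 X^H Y, II-3 X^H X^h, II-4 X^h Y, II-5 X^H X^H, III-1 X^H Y, III-2 X^H Y, III-3 X^H Y, III-4 X^H X^H, III-5 X^H X^H, III-6 X^H Y, III-7 X^H X^H, III-8 X^H X^H.
In this assignment every recorded phenotype matches its genotype and every non-founder's genotype is obtainable from its parents' genotypes, so the pedigree is consistent.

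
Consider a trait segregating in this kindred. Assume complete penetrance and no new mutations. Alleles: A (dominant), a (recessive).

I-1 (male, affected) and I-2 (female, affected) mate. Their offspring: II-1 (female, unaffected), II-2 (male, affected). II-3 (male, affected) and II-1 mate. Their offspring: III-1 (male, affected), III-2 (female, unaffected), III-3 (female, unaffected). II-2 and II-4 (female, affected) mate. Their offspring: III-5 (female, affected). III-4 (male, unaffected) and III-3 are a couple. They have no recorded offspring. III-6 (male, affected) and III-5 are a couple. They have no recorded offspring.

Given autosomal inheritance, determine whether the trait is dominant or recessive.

dominant

I-1 and I-2 are both affected yet have an unaffected child II-1. Under a recessive model two affected parents are homozygous and every child would be affected, so the trait cannot be recessive.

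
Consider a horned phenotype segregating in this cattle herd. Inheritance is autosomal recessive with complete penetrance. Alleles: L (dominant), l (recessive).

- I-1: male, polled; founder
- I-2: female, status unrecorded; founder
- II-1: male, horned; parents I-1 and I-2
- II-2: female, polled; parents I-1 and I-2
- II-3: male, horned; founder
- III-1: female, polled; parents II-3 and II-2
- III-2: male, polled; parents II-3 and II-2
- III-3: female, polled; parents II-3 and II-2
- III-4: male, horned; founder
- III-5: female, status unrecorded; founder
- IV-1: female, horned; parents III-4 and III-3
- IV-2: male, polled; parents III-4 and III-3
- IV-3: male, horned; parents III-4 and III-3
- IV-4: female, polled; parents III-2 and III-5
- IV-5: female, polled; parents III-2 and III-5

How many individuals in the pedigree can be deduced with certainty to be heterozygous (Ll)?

5

Obligate heterozygotes: I-1 is polled so carries L and passed l to II-1 (ll), so I-1 is Ll; III-1 is polled so carries L and received l from II-3 (ll), so III-1 is Ll; III-2 is polled so carries L and received l from II-3 (ll), so III-2 is Ll; III-3 is polled so carries L and received l from II-3 (ll), so III-3 is Ll; IV-2 is polled so carries L and received l from III-4 (ll), so IV-2 is Ll.
Every other individual is either homozygous by phenotype or has at least one consistent homozygous assignment, so the count is 5.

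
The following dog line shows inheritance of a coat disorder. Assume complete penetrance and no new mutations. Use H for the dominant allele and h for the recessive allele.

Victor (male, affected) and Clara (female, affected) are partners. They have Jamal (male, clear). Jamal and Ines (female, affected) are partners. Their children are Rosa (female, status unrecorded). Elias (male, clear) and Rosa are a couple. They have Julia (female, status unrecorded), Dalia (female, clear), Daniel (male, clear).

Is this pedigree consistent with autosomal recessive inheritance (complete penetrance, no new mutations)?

Under autosomal recessive, Jamal (clear, male) cannot arise from Victor (affected) × Clara (affected).

No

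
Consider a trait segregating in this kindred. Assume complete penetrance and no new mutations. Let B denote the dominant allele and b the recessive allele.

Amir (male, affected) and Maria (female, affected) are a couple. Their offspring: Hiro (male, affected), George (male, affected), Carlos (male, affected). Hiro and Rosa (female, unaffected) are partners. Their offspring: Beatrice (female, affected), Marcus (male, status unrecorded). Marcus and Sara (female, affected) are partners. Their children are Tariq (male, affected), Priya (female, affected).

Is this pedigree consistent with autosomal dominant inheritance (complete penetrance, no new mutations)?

A consistent assignment under autosomal dominant exists: Amir BB, Maria BB, Hiro BB, George BB, Carlos BB, Rosa bb, Beatrice Bb, Marcus Bb, Sara BB, Tariq BB, Priya BB.
In this assignment every recorded phenotype matches its genotype and every non-founder's genotype is obtainable from its parents' genotypes, so the pedigree is consistent.

Yes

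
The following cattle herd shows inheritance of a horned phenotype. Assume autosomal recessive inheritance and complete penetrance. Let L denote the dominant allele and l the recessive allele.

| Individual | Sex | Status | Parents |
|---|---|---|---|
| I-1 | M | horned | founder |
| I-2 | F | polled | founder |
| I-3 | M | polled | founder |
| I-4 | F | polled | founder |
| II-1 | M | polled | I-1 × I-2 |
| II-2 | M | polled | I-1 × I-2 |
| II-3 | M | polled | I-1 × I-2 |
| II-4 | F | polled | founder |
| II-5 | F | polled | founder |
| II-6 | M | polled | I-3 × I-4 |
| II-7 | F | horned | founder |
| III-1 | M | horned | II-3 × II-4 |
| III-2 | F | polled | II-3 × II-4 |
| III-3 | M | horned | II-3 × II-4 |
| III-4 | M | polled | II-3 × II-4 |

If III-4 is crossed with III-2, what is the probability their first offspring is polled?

8/9

II-3 is polled so carries L and received l from I-1 (ll), so II-3 is Ll.
II-4 is polled so carries L and passed l to III-1 (ll), so II-4 is Ll.
III-4 is a polled offspring of II-3 (Ll) × II-4 (Ll), whose cross gives 1/4 LL : 1/2 Ll : 1/4 ll; conditioning on being polled, III-4 is LL with probability 1/3, Ll with probability 2/3.
III-2 is a polled offspring of II-3 (Ll) × II-4 (Ll), whose cross gives 1/4 LL : 1/2 Ll : 1/4 ll; conditioning on being polled, III-2 is LL with probability 1/3, Ll with probability 2/3.
Summing over parental genotype combinations, P(offspring is polled) = 1/9·1 + 2/9·1 + 2/9·1 + 4/9·3/4 = 8/9.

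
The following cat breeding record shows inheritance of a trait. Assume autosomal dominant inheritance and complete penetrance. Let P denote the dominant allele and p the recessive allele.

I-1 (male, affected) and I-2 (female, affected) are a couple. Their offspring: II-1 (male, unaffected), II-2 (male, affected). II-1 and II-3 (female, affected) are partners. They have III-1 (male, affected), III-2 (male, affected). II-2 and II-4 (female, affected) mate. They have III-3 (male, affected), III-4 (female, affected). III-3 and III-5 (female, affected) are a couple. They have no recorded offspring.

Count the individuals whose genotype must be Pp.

Obligate heterozygotes: I-1 is affected so carries P and passed p to II-1 (pp), so I-1 is Pp; I-2 is affected so carries P and passed p to II-1 (pp), so I-2 is Pp; III-1 is affected so carries P and received p from II-1 (pp), so III-1 is Pp; III-2 is affected so carries P and received p from II-1 (pp), so III-2 is Pp.
Every other individual is either homozygous by phenotype or has at least one consistent homozygous assignment, so the count is 4.

4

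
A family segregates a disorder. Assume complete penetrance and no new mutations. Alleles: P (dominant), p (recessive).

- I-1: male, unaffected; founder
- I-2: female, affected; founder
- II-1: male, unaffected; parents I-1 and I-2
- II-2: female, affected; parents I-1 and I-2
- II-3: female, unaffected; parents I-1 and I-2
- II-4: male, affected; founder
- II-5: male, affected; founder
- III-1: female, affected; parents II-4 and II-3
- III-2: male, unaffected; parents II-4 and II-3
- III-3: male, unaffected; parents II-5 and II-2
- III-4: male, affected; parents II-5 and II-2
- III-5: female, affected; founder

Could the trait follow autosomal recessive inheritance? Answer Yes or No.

Under autosomal recessive, III-3 (unaffected, male) cannot arise from II-5 (affected) × II-2 (affected).

No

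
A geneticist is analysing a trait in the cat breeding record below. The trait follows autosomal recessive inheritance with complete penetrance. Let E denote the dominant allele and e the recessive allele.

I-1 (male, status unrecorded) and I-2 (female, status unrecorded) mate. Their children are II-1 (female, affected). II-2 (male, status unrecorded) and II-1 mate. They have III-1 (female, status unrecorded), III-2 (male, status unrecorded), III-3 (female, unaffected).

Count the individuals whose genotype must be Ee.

1

Obligate heterozygotes: III-3 is unaffected so carries E and received e from II-1 (ee), so III-3 is Ee.
Every other individual is either homozygous by phenotype or has at least one consistent homozygous assignment, so the count is 1.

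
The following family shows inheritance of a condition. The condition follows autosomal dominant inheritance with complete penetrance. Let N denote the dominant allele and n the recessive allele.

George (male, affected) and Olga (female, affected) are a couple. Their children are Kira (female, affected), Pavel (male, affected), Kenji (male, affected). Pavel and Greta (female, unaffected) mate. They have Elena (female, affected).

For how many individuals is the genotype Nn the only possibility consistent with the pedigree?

1

Obligate heterozygotes: Elena is affected so carries N and received n from Greta (nn), so Elena is Nn.
Every other individual is either homozygous by phenotype or has at least one consistent homozygous assignment, so the count is 1.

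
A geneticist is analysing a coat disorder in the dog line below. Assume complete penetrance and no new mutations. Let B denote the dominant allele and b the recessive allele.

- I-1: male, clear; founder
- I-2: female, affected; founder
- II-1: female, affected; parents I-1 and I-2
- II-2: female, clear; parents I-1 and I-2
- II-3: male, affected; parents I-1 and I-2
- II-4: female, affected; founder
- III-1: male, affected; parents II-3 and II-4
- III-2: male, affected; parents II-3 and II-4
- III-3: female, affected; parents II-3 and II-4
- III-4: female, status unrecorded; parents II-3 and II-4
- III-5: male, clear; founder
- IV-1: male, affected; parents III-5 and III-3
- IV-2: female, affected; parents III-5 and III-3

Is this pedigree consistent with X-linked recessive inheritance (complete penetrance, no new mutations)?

No

Under X-linked recessive, II-1 (affected, female) cannot arise from I-1 (clear) × I-2 (affected).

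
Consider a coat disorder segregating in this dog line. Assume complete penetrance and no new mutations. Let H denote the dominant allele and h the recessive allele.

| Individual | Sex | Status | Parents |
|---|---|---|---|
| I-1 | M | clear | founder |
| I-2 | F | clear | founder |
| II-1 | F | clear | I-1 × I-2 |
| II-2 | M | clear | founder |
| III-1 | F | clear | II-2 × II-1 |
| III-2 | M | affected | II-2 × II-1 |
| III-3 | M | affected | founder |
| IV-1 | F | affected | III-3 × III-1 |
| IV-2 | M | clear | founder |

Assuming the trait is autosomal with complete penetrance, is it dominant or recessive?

II-2 and II-1 are both clear yet have an affected child III-2. Under dominance, an affected child requires at least one affected parent, so the trait cannot be dominant.

recessive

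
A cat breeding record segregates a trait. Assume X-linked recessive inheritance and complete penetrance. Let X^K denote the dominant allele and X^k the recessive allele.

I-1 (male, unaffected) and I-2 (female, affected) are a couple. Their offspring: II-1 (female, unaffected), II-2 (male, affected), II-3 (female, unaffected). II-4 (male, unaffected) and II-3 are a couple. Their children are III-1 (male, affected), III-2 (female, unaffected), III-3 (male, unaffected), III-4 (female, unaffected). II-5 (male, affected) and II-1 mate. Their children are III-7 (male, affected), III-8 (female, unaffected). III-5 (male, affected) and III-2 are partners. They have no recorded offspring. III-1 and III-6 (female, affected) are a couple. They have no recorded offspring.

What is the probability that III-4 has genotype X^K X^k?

1/2

II-4 is unaffected, so II-4 is X^K Y.
II-3 is unaffected so carries K and received k from I-2 (X^k X^k), so II-3 is X^K X^k.
Their cross gives offspring ratios 1/2 X^K X^K : 1/2 X^K X^k. Conditioning on III-4 being unaffected, P(X^K X^k) = 1/2 / 1 = 1/2.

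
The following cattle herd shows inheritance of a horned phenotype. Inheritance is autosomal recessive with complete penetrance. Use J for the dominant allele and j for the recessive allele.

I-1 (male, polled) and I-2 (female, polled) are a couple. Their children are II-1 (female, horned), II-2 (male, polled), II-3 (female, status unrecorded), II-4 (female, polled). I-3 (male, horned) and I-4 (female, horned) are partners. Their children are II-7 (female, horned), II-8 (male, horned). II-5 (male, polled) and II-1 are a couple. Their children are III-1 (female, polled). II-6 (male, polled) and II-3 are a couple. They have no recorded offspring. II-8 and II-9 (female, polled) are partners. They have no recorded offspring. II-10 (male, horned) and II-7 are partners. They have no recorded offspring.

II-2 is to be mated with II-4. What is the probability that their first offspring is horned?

I-1 is polled so carries J and passed j to II-1 (jj), so I-1 is Jj.
I-2 is polled so carries J and passed j to II-1 (jj), so I-2 is Jj.
II-2 is a polled offspring of I-1 (Jj) × I-2 (Jj), whose cross gives 1/4 JJ : 1/2 Jj : 1/4 jj; conditioning on being polled, II-2 is JJ with probability 1/3, Jj with probability 2/3.
II-4 is a polled offspring of I-1 (Jj) × I-2 (Jj), whose cross gives 1/4 JJ : 1/2 Jj : 1/4 jj; conditioning on being polled, II-4 is JJ with probability 1/3, Jj with probability 2/3.
Summing over parental genotype combinations, P(offspring is horned) = 4/9·1/4 = 1/9.

1/9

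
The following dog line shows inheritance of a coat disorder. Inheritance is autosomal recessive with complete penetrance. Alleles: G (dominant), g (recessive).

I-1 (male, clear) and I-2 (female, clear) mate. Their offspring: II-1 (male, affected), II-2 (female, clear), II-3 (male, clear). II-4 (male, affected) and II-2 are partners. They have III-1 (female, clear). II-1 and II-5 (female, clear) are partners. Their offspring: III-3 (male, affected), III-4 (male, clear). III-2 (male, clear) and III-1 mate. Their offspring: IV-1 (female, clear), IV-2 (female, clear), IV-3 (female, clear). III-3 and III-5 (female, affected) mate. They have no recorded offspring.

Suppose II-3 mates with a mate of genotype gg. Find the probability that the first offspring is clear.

I-1 is clear so carries G and passed g to II-1 (gg), so I-1 is Gg.
I-2 is clear so carries G and passed g to II-1 (gg), so I-2 is Gg.
II-3 is a clear offspring of I-1 (Gg) × I-2 (Gg), whose cross gives 1/4 GG : 1/2 Gg : 1/4 gg; conditioning on being clear, II-3 is GG with probability 1/3, Gg with probability 2/3.
Summing over parental genotype combinations, P(offspring is clear) = 1/3·1 + 2/3·1/2 = 2/3.

2/3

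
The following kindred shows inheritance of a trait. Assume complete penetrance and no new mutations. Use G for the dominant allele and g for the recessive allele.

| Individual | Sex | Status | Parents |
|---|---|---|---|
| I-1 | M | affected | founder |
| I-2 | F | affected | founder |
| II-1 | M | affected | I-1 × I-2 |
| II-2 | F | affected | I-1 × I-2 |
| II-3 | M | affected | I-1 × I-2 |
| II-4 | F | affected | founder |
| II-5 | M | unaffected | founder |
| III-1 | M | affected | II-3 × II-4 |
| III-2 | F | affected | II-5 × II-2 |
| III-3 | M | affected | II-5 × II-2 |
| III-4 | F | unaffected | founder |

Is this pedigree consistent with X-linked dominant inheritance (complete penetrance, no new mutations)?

A consistent assignment under X-linked dominant exists: I-1 X^G Y, I-2 X^G X^G, II-1 X^G Y, II-2 X^G X^G, II-3 X^G Y, II-4 X^G X^G, II-5 X^g Y, III-1 X^G Y, III-2 X^G X^g, III-3 X^G Y, III-4 X^g X^g.
In this assignment every recorded phenotype matches its genotype and every non-founder's genotype is obtainable from its parents' genotypes, so the pedigree is consistent.

Yes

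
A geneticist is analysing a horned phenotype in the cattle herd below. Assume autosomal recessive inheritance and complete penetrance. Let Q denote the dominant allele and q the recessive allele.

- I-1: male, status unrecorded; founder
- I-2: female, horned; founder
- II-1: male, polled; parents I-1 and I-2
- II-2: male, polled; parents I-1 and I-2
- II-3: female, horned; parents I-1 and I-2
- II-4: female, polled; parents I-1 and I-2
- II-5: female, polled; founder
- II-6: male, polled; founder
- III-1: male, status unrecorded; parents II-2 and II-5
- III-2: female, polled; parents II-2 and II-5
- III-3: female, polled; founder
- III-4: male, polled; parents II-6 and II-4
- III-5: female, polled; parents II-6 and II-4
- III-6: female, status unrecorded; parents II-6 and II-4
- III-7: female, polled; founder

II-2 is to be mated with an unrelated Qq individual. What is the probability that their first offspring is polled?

II-2 is polled so carries Q and received q from I-2 (qq), so II-2 is Qq.
The cross gives 1/4 QQ : 1/2 Qq : 1/4 qq, so P(offspring is polled) = 3/4.

3/4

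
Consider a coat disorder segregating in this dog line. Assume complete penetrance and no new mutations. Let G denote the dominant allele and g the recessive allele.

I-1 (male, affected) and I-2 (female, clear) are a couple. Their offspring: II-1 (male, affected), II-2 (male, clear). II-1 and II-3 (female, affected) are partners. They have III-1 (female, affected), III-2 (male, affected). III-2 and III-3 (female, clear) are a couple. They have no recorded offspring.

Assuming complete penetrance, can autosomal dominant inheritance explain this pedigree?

A consistent assignment under autosomal dominant exists: I-1 Gg, I-2 gg, II-1 Gg, II-2 gg, II-3 GG, III-1 GG, III-2 GG, III-3 gg.
In this assignment every recorded phenotype matches its genotype and every non-founder's genotype is obtainable from its parents' genotypes, so the pedigree is consistent.

Yes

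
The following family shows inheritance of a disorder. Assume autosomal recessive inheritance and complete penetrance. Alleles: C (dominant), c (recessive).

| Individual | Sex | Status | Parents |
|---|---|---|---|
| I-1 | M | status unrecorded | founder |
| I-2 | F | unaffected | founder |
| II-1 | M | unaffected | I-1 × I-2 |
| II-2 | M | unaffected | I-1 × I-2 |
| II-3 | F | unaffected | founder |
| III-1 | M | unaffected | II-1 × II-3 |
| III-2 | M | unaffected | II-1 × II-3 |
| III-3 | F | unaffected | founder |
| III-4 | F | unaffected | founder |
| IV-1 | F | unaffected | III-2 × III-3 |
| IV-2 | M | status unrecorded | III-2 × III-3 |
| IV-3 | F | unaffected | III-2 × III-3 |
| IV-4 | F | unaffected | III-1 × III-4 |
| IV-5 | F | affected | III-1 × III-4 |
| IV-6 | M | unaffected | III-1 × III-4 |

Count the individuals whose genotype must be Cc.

2

Obligate heterozygotes: III-1 is unaffected so carries C and passed c to IV-5 (cc), so III-1 is Cc; III-4 is unaffected so carries C and passed c to IV-5 (cc), so III-4 is Cc.
Every other individual is either homozygous by phenotype or has at least one consistent homozygous assignment, so the count is 2.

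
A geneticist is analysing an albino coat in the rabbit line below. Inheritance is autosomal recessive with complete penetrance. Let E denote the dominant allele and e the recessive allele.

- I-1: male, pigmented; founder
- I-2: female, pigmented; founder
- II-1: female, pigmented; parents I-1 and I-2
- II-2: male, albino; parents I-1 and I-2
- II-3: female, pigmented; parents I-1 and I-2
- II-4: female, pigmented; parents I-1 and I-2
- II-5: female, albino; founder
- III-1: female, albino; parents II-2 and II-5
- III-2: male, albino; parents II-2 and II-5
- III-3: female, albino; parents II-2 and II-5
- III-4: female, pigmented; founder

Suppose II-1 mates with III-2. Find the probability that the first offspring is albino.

1/3

I-1 is pigmented so carries E and passed e to II-2 (ee), so I-1 is Ee.
I-2 is pigmented so carries E and passed e to II-2 (ee), so I-2 is Ee.
II-1 is a pigmented offspring of I-1 (Ee) × I-2 (Ee), whose cross gives 1/4 EE : 1/2 Ee : 1/4 ee; conditioning on being pigmented, II-1 is EE with probability 1/3, Ee with probability 2/3.
III-2 is albino, so III-2 is ee.
Summing over parental genotype combinations, P(offspring is albino) = 2/3·1/2 = 1/3.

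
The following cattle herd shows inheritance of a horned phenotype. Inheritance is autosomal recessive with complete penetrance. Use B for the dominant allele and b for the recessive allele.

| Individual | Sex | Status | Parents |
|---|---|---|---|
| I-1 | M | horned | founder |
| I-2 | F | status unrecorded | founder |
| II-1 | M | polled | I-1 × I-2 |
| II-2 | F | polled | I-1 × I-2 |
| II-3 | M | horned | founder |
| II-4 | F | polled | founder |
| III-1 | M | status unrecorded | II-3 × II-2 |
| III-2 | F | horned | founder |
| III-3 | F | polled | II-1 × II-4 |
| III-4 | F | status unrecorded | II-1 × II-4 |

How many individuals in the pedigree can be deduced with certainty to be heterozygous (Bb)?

2

Obligate heterozygotes: II-1 is polled so carries B and received b from I-1 (bb), so II-1 is Bb; II-2 is polled so carries B and received b from I-1 (bb), so II-2 is Bb.
Every other individual is either homozygous by phenotype or has at least one consistent homozygous assignment, so the count is 2.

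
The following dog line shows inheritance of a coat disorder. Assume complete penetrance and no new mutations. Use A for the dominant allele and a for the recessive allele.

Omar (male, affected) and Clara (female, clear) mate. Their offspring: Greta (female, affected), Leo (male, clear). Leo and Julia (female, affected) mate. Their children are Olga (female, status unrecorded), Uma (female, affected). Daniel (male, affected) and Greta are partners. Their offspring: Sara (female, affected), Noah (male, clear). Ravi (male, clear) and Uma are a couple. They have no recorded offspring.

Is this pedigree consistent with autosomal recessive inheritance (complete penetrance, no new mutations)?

Under autosomal recessive, Noah (clear, male) cannot arise from Daniel (affected) × Greta (affected).

No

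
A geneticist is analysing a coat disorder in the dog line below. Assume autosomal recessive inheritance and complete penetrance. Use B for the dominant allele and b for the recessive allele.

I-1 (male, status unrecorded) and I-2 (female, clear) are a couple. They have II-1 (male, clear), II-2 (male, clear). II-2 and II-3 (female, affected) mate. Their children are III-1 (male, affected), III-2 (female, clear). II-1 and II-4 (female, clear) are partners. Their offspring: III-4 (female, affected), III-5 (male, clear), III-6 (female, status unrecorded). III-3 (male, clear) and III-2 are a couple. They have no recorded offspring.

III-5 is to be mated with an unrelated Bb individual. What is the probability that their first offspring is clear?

5/6

II-1 is clear so carries B and passed b to III-4 (bb), so II-1 is Bb.
II-4 is clear so carries B and passed b to III-4 (bb), so II-4 is Bb.
III-5 is a clear offspring of II-1 (Bb) × II-4 (Bb), whose cross gives 1/4 BB : 1/2 Bb : 1/4 bb; conditioning on being clear, III-5 is BB with probability 1/3, Bb with probability 2/3.
Summing over parental genotype combinations, P(offspring is clear) = 1/3·1 + 2/3·3/4 = 5/6.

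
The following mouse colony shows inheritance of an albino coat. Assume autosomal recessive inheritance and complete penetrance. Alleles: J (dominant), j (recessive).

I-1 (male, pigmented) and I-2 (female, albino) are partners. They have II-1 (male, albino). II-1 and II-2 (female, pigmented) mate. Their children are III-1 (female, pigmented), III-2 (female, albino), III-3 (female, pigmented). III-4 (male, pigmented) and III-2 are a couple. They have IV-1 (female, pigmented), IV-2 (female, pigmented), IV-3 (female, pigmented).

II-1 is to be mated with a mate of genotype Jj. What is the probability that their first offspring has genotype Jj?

II-1 is albino, so II-1 is jj.
The cross gives 1/2 Jj : 1/2 jj, so P(offspring has genotype Jj) = 1/2.

1/2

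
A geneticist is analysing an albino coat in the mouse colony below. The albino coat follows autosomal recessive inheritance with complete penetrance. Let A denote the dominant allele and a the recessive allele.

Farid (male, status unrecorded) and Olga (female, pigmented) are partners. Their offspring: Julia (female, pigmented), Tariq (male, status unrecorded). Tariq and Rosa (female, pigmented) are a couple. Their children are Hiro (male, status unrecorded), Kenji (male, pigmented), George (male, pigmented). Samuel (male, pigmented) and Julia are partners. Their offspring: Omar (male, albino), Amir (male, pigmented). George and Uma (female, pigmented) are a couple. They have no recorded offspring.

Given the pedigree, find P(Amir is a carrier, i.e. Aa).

2/3

Samuel is pigmented so carries A and passed a to Omar (aa), so Samuel is Aa.
Julia is pigmented so carries A and passed a to Omar (aa), so Julia is Aa.
Their cross gives offspring ratios 1/4 AA : 1/2 Aa : 1/4 aa. Conditioning on Amir being pigmented, P(Aa) = 1/2 / 3/4 = 2/3.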